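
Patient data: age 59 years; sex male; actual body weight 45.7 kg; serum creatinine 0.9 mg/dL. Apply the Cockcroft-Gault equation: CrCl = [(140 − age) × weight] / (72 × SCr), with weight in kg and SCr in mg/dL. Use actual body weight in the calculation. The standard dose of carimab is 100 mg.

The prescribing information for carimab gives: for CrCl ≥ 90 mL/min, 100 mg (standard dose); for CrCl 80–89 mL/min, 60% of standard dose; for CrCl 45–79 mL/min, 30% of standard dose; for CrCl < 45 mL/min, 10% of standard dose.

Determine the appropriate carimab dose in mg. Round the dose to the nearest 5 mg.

30 mg

CrCl = (140 − 59) × 45.7 / (72 × 0.9) = 3701.7 / 64.80 ≈ 57.1 mL/min
CrCl ≈ 57 mL/min → bracket 45–79 mL/min.
30% of 100 mg = 30 mg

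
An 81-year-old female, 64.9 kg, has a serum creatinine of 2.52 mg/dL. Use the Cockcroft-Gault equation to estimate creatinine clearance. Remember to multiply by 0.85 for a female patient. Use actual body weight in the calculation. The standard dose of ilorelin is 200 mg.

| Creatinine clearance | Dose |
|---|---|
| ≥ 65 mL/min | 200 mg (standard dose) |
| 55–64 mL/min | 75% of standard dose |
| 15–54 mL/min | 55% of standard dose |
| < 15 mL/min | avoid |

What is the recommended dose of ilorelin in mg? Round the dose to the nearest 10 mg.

110 mg

CrCl = (140 − 81) × 64.9 / (72 × 2.52) × 0.85 = 3829.1 / 181.44 × 0.85 ≈ 17.9 mL/min
CrCl ≈ 18 mL/min → bracket 15–54 mL/min.
55% of 200 mg = 110 mg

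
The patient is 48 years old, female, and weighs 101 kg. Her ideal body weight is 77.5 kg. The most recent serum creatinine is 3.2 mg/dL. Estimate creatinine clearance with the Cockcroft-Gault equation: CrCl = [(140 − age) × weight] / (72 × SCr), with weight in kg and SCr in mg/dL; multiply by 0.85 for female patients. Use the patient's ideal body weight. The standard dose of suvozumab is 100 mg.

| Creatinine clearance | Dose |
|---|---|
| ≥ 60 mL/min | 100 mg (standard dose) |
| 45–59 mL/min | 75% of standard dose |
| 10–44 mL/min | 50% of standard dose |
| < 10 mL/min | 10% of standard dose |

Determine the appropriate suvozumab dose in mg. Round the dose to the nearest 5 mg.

CrCl = (140 − 48) × 77.5 / (72 × 3.2) × 0.85 = 7130.0 / 230.40 × 0.85 ≈ 26.3 mL/min
CrCl ≈ 26 mL/min → bracket 10–44 mL/min.
50% of 100 mg = 50 mg

50 mg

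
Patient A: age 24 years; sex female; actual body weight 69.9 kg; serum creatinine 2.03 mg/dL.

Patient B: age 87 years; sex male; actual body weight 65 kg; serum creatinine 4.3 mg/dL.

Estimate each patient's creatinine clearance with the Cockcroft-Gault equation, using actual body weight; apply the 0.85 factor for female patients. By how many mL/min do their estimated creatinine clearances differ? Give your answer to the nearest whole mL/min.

Patient A: CrCl = (140 − 24) × 69.9 / (72 × 2.03) × 0.85 = 8108.4 / 146.16 × 0.85 ≈ 47.2 mL/min
Patient B: CrCl = (140 − 87) × 65 / (72 × 4.3) = 3445.0 / 309.60 ≈ 11.1 mL/min
|47.2 − 11.1| = 36.1 mL/min

36 mL/min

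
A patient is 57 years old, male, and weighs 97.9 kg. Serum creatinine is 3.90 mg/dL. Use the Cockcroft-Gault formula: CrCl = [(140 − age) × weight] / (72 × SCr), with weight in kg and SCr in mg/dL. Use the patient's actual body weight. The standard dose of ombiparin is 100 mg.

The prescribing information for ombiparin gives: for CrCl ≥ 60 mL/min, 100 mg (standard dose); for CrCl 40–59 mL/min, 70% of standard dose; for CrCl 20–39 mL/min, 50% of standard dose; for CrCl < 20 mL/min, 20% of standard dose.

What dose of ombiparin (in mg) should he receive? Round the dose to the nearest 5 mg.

50 mg

CrCl = (140 − 57) × 97.9 / (72 × 3.9) = 8125.7 / 280.80 ≈ 28.9 mL/min
CrCl ≈ 29 mL/min → bracket 20–39 mL/min.
50% of 100 mg = 50 mg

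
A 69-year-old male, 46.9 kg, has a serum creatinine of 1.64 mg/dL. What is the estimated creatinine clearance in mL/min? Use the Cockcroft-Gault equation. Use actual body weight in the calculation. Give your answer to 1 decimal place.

28.2 mL/min

CrCl = (140 − 69) × 46.9 / (72 × 1.64) = 3329.9 / 118.08 ≈ 28.2 mL/min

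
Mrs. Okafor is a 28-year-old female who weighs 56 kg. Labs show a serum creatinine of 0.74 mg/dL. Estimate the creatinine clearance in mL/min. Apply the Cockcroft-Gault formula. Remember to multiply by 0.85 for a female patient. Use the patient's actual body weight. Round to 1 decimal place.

CrCl = (140 − 28) × 56 / (72 × 0.74) × 0.85 = 6272.0 / 53.28 × 0.85 ≈ 100.1 mL/min

100.1 mL/min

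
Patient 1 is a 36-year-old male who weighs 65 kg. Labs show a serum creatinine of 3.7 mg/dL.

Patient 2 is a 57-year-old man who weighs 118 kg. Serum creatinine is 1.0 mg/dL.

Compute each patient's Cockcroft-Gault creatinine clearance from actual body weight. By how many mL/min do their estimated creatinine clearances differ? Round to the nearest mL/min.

Patient 1: CrCl = (140 − 36) × 65 / (72 × 3.7) = 6760.0 / 266.40 ≈ 25.4 mL/min
Patient 2: CrCl = (140 − 57) × 118 / (72 × 1) = 9794.0 / 72.00 ≈ 136.0 mL/min
|25.4 − 136.0| = 110.6 mL/min

111 mL/min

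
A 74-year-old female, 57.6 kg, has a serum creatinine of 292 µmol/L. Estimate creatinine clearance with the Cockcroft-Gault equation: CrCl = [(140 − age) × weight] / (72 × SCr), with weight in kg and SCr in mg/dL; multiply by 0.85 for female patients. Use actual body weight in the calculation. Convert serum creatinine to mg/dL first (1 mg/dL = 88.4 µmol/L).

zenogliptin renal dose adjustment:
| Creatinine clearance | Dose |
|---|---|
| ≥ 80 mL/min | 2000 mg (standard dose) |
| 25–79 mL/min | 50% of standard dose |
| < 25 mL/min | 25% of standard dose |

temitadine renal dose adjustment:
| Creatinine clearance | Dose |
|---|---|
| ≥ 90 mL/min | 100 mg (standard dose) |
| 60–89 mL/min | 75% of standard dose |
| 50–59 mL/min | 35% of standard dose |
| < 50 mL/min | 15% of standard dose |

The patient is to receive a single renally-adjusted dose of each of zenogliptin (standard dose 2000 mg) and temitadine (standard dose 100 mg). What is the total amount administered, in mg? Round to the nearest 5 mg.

515 mg

SCr = 292 / 88.4 = 3.303 mg/dL
CrCl = (140 − 74) × 57.6 / (72 × 3.303) × 0.85 = 3801.6 / 237.82 × 0.85 ≈ 13.6 mL/min
CrCl ≈ 14 mL/min.
zenogliptin: < 25 mL/min → 25% of 2000 mg = 500 mg.
temitadine: < 50 mL/min → 15% of 100 mg = 15 mg.
Total = 500 + 15 = 515 mg.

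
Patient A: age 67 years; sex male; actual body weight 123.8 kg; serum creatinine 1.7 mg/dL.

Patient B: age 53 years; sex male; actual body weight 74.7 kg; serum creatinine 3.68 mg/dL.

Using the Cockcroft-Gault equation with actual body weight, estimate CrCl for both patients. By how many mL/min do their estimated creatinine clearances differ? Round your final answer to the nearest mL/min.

Patient A: CrCl = (140 − 67) × 123.8 / (72 × 1.7) = 9037.4 / 122.40 ≈ 73.8 mL/min
Patient B: CrCl = (140 − 53) × 74.7 / (72 × 3.68) = 6498.9 / 264.96 ≈ 24.5 mL/min
|73.8 − 24.5| = 49.3 mL/min

49 mL/min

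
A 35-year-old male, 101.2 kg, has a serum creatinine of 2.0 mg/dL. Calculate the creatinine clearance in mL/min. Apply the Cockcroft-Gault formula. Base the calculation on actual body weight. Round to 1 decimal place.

CrCl = (140 − 35) × 101.2 / (72 × 2) = 10626.0 / 144.00 ≈ 73.8 mL/min

73.8 mL/min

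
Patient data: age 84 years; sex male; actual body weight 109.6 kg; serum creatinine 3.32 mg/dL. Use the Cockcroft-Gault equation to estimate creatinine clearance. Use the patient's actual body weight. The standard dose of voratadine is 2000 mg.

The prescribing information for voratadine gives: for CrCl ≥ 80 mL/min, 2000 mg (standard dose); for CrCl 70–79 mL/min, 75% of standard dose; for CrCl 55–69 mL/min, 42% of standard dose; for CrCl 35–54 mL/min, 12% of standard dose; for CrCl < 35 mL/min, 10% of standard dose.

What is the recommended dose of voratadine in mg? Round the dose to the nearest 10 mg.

CrCl = (140 − 84) × 109.6 / (72 × 3.32) = 6137.6 / 239.04 ≈ 25.7 mL/min
CrCl ≈ 26 mL/min → bracket < 35 mL/min.
10% of 2000 mg = 200 mg

200 mg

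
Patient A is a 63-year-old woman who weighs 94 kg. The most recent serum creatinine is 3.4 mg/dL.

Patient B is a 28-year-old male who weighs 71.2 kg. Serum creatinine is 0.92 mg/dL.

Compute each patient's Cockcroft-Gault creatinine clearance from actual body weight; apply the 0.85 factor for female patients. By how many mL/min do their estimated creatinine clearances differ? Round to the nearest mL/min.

Patient A: CrCl = (140 − 63) × 94 / (72 × 3.4) × 0.85 = 7238.0 / 244.80 × 0.85 ≈ 25.1 mL/min
Patient B: CrCl = (140 − 28) × 71.2 / (72 × 0.92) = 7974.4 / 66.24 ≈ 120.4 mL/min
|25.1 − 120.4| = 95.3 mL/min

95 mL/min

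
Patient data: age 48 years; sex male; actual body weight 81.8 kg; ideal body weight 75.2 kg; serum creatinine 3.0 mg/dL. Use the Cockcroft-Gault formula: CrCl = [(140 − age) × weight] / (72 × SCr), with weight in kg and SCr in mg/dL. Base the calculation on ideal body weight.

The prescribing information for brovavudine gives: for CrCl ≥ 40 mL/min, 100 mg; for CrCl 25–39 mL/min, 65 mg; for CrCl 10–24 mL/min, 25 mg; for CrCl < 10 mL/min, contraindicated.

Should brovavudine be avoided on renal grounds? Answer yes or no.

CrCl = (140 − 48) × 75.2 / (72 × 3) = 6918.4 / 216.00 ≈ 32.0 mL/min
CrCl ≈ 32 mL/min, which is ≥ 10 mL/min.

no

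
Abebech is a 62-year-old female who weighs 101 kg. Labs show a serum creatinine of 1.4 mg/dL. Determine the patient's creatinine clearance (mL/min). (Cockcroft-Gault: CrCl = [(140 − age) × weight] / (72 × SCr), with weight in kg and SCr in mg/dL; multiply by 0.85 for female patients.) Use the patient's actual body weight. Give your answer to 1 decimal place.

CrCl = (140 − 62) × 101 / (72 × 1.4) × 0.85 = 7878.0 / 100.80 × 0.85 ≈ 66.4 mL/min

66.4 mL/min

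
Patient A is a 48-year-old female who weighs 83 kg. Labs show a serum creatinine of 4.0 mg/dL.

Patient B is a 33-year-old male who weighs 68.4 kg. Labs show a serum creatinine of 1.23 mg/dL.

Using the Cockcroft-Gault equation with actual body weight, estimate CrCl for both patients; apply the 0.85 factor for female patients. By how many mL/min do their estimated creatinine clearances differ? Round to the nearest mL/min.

60 mL/min

Patient A: CrCl = (140 − 48) × 83 / (72 × 4) × 0.85 = 7636.0 / 288.00 × 0.85 ≈ 22.5 mL/min
Patient B: CrCl = (140 − 33) × 68.4 / (72 × 1.23) = 7318.8 / 88.56 ≈ 82.6 mL/min
|22.5 − 82.6| = 60.1 mL/min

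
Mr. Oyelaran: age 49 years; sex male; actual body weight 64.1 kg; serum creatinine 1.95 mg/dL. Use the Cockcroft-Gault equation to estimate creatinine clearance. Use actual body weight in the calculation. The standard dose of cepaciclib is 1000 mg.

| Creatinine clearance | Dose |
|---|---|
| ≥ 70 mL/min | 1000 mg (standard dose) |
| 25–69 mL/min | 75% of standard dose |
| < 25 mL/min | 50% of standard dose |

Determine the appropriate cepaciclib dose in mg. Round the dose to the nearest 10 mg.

750 mg

CrCl = (140 − 49) × 64.1 / (72 × 1.95) = 5833.1 / 140.40 ≈ 41.5 mL/min
CrCl ≈ 42 mL/min → bracket 25–69 mL/min.
75% of 1000 mg = 750 mg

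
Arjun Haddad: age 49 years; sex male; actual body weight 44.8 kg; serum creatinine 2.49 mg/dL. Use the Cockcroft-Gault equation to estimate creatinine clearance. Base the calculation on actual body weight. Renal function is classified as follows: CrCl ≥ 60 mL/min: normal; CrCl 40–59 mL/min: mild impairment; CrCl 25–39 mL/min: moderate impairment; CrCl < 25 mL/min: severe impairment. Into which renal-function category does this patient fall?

CrCl = (140 − 49) × 44.8 / (72 × 2.49) = 4076.8 / 179.28 ≈ 22.7 mL/min
23 mL/min falls in the 'severe impairment' range.

severe impairment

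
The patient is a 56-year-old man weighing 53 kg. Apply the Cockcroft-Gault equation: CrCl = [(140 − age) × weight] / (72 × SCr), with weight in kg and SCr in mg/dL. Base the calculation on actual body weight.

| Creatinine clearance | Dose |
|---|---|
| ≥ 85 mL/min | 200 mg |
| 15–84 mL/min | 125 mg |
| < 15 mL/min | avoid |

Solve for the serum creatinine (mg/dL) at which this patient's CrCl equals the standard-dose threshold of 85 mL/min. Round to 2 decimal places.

Standard dose requires CrCl ≥ 85 mL/min.
Set (140 − 56) × 53 / (72 × SCr) = 85
SCr = (140 − 56) × 53 / (72 × 85) = 0.727 mg/dL

0.73 mg/dL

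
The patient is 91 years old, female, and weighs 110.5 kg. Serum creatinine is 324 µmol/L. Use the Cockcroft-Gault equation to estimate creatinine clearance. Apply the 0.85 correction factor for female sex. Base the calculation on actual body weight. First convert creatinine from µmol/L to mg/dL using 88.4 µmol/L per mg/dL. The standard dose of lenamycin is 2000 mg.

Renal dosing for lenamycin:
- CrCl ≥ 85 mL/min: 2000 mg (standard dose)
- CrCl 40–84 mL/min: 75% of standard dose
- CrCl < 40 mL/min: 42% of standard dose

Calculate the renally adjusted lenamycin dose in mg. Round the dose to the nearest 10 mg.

SCr = 324 / 88.4 = 3.665 mg/dL
CrCl = (140 − 91) × 110.5 / (72 × 3.665) × 0.85 = 5414.5 / 263.88 × 0.85 ≈ 17.4 mL/min
CrCl ≈ 17 mL/min → bracket < 40 mL/min.
42% of 2000 mg = 840 mg

840 mg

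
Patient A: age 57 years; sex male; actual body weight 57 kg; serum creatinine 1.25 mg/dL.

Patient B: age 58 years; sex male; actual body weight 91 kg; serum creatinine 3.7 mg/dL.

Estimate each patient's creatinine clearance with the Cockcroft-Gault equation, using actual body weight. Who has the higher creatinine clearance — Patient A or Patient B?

Patient A

Patient A: CrCl = (140 − 57) × 57 / (72 × 1.25) = 4731.0 / 90.00 ≈ 52.6 mL/min
Patient B: CrCl = (140 − 58) × 91 / (72 × 3.7) = 7462.0 / 266.40 ≈ 28.0 mL/min
52.6 vs 28.0 mL/min → Patient A is higher.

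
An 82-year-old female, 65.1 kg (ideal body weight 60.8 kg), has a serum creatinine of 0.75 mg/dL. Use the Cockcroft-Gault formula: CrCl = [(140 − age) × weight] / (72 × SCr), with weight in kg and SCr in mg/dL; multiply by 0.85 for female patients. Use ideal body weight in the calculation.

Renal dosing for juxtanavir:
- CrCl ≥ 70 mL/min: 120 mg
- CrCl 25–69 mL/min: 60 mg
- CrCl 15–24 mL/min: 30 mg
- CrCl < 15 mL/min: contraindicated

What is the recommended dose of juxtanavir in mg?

CrCl = (140 − 82) × 60.8 / (72 × 0.75) × 0.85 = 3526.4 / 54.00 × 0.85 ≈ 55.5 mL/min
CrCl ≈ 56 mL/min → bracket 25–69 mL/min.
Dose for this bracket: 60 mg.

60 mg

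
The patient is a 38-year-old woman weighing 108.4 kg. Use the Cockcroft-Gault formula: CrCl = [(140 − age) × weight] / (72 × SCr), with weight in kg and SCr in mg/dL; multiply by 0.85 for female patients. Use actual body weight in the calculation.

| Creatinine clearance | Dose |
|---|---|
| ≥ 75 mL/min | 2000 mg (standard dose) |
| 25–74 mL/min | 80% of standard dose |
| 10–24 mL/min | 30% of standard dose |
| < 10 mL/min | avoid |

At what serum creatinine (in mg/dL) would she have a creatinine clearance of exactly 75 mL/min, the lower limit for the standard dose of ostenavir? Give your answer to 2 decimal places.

1.74 mg/dL

Standard dose requires CrCl ≥ 75 mL/min.
Set (140 − 38) × 108.4 × 0.85 / (72 × SCr) = 75
SCr = (140 − 38) × 108.4 × 0.85 / (72 × 75) = 1.740 mg/dL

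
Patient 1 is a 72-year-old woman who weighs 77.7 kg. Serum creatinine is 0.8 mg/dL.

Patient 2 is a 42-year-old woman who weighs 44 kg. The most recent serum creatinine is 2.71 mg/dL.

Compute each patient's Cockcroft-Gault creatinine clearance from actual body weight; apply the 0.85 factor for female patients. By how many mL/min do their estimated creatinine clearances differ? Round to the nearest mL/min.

Patient 1: CrCl = (140 − 72) × 77.7 / (72 × 0.8) × 0.85 = 5283.6 / 57.60 × 0.85 ≈ 78.0 mL/min
Patient 2: CrCl = (140 − 42) × 44 / (72 × 2.71) × 0.85 = 4312.0 / 195.12 × 0.85 ≈ 18.8 mL/min
|78.0 − 18.8| = 59.2 mL/min

59 mL/min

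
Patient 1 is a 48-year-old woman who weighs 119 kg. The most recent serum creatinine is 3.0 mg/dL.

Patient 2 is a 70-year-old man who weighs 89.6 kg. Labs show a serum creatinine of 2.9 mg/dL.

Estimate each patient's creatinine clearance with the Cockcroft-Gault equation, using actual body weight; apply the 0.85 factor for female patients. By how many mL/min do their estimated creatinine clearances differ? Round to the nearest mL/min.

Patient 1: CrCl = (140 − 48) × 119 / (72 × 3) × 0.85 = 10948.0 / 216.00 × 0.85 ≈ 43.1 mL/min
Patient 2: CrCl = (140 − 70) × 89.6 / (72 × 2.9) = 6272.0 / 208.80 ≈ 30.0 mL/min
|43.1 − 30.0| = 13.1 mL/min

13 mL/min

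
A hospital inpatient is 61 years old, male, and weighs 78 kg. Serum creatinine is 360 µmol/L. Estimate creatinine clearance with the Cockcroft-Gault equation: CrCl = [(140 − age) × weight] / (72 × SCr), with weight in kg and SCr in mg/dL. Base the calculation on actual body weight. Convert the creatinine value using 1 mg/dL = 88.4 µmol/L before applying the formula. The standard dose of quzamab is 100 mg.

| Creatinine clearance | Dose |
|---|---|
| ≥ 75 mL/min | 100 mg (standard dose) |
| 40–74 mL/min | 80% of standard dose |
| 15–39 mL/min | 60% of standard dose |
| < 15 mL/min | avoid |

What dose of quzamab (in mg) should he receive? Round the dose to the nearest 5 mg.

SCr = 360 / 88.4 = 4.072 mg/dL
CrCl = (140 − 61) × 78 / (72 × 4.072) = 6162.0 / 293.18 ≈ 21.0 mL/min
CrCl ≈ 21 mL/min → bracket 15–39 mL/min.
60% of 100 mg = 60 mg

60 mg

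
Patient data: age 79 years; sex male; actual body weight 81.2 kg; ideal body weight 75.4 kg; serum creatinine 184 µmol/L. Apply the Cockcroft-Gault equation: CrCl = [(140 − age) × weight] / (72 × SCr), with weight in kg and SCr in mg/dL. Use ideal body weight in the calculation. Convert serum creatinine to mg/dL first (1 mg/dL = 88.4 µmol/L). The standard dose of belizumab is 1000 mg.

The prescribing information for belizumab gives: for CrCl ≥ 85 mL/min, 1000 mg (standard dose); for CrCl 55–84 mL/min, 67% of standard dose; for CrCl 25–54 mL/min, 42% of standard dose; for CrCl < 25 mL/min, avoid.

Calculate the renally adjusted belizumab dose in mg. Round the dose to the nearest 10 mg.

420 mg

SCr = 184 / 88.4 = 2.081 mg/dL
CrCl = (140 − 79) × 75.4 / (72 × 2.081) = 4599.4 / 149.83 ≈ 30.7 mL/min
CrCl ≈ 31 mL/min → bracket 25–54 mL/min.
42% of 1000 mg = 420 mg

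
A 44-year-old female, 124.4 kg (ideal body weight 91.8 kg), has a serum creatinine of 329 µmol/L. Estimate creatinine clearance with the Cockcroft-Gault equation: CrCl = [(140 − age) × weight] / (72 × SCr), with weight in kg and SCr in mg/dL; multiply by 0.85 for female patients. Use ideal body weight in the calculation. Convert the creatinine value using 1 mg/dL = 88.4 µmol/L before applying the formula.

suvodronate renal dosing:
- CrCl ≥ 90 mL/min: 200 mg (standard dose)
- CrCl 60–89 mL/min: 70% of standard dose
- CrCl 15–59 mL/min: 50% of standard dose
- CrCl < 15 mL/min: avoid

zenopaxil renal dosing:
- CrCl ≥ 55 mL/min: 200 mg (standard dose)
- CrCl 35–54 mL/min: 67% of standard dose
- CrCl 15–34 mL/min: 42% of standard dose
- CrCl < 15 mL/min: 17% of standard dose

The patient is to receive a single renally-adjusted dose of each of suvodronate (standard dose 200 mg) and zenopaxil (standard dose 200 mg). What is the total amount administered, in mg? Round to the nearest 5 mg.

185 mg

SCr = 329 / 88.4 = 3.722 mg/dL
CrCl = (140 − 44) × 91.8 / (72 × 3.722) × 0.85 = 8812.8 / 267.98 × 0.85 ≈ 28.0 mL/min
CrCl ≈ 28 mL/min.
suvodronate: 15–59 mL/min → 50% of 200 mg = 100 mg.
zenopaxil: 15–34 mL/min → 42% of 200 mg = 84 mg.
Total = 100 + 84 = 184 mg.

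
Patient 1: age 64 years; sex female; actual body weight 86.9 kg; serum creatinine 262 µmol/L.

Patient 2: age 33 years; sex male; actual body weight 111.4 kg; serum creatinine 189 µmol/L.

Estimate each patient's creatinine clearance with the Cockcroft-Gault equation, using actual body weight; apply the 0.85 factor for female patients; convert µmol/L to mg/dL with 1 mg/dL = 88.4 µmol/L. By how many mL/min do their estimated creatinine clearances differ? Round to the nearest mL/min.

Patient 1: SCr = 262 / 88.4 = 2.964 mg/dL
Patient 1: CrCl = (140 − 64) × 86.9 / (72 × 2.964) × 0.85 = 6604.4 / 213.41 × 0.85 ≈ 26.3 mL/min
Patient 2: SCr = 189 / 88.4 = 2.138 mg/dL
Patient 2: CrCl = (140 − 33) × 111.4 / (72 × 2.138) = 11919.8 / 153.94 ≈ 77.4 mL/min
|26.3 − 77.4| = 51.1 mL/min

51 mL/min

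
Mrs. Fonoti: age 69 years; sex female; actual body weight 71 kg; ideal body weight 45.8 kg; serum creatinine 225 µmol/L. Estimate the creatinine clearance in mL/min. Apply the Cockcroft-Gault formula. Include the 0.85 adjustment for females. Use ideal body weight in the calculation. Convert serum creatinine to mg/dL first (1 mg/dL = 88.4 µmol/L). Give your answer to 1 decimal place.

15.1 mL/min

SCr = 225 / 88.4 = 2.545 mg/dL
CrCl = (140 − 69) × 45.8 / (72 × 2.545) × 0.85 = 3251.8 / 183.24 × 0.85 ≈ 15.1 mL/min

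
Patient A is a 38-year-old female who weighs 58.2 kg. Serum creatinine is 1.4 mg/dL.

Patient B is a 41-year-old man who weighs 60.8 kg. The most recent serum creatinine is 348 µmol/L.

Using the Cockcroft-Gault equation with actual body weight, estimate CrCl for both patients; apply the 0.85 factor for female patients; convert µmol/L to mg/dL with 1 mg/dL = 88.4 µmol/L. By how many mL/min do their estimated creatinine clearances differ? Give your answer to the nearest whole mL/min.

Patient A: CrCl = (140 − 38) × 58.2 / (72 × 1.4) × 0.85 = 5936.4 / 100.80 × 0.85 ≈ 50.1 mL/min
Patient B: SCr = 348 / 88.4 = 3.937 mg/dL
Patient B: CrCl = (140 − 41) × 60.8 / (72 × 3.937) = 6019.2 / 283.46 ≈ 21.2 mL/min
|50.1 − 21.2| = 28.9 mL/min

29 mL/min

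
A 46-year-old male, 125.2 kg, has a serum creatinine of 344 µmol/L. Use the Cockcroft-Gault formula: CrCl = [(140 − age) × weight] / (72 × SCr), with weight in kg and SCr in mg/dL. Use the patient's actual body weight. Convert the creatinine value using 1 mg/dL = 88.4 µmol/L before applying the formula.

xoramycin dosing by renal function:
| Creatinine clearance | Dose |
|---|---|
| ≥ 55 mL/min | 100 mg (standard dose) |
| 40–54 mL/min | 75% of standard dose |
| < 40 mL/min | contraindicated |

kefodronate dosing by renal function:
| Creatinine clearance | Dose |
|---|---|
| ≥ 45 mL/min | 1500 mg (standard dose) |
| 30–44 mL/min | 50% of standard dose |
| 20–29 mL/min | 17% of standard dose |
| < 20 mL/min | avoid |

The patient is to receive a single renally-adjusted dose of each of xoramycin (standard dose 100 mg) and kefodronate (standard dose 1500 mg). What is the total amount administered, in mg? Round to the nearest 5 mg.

825 mg

SCr = 344 / 88.4 = 3.891 mg/dL
CrCl = (140 − 46) × 125.2 / (72 × 3.891) = 11768.8 / 280.15 ≈ 42.0 mL/min
CrCl ≈ 42 mL/min.
xoramycin: 40–54 mL/min → 75% of 100 mg = 75 mg.
kefodronate: 30–44 mL/min → 50% of 1500 mg = 750 mg.
Total = 75 + 750 = 825 mg.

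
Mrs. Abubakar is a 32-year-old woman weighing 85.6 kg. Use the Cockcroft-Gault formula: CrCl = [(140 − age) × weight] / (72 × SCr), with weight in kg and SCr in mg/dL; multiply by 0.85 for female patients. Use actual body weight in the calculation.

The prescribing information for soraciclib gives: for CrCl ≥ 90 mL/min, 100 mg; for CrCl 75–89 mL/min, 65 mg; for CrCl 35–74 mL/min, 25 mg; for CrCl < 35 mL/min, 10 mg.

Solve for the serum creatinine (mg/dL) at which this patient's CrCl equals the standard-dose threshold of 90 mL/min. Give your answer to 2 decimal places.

Standard dose requires CrCl ≥ 90 mL/min.
Set (140 − 32) × 85.6 × 0.85 / (72 × SCr) = 90
SCr = (140 − 32) × 85.6 × 0.85 / (72 × 90) = 1.213 mg/dL

1.21 mg/dL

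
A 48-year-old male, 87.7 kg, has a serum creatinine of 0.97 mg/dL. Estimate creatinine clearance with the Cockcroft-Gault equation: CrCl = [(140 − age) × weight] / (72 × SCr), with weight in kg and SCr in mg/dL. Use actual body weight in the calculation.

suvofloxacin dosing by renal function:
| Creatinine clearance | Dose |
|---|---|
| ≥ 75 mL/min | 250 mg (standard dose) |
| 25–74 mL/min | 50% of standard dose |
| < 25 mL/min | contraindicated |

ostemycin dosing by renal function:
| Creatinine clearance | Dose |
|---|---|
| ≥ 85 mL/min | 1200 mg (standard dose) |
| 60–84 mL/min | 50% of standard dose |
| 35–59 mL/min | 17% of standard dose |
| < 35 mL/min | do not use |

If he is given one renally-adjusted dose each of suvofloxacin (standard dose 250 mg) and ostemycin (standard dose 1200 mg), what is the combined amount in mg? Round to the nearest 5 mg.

1450 mg

CrCl = (140 − 48) × 87.7 / (72 × 0.97) = 8068.4 / 69.84 ≈ 115.5 mL/min
CrCl ≈ 116 mL/min.
suvofloxacin: ≥ 75 mL/min → 100% of 250 mg = 250 mg.
ostemycin: ≥ 85 mL/min → 100% of 1200 mg = 1200 mg.
Total = 250 + 1200 = 1450 mg.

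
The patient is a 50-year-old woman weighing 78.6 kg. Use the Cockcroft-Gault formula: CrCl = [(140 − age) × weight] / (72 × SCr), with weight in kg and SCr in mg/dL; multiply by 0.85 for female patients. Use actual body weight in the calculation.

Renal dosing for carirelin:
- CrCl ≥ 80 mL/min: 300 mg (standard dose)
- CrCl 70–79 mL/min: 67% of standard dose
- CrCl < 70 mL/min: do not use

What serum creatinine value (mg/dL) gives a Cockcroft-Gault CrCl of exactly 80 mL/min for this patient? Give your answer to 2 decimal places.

Standard dose requires CrCl ≥ 80 mL/min.
Set (140 − 50) × 78.6 × 0.85 / (72 × SCr) = 80
SCr = (140 − 50) × 78.6 × 0.85 / (72 × 80) = 1.044 mg/dL

1.04 mg/dL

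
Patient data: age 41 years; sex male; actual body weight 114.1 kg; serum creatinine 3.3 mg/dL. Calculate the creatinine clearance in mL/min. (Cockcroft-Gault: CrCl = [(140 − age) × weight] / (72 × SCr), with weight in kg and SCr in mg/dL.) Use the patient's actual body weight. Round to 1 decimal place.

47.5 mL/min

CrCl = (140 − 41) × 114.1 / (72 × 3.3) = 11295.9 / 237.60 ≈ 47.5 mL/min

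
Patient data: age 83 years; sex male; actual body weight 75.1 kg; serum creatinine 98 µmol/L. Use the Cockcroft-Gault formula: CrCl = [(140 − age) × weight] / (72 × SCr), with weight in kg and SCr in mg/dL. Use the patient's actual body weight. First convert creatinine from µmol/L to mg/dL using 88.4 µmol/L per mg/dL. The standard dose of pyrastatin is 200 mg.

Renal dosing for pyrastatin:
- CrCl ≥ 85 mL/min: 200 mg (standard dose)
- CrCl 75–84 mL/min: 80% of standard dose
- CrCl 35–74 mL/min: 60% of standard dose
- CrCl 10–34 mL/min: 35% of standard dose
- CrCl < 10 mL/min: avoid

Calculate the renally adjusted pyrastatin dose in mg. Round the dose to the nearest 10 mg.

SCr = 98 / 88.4 = 1.109 mg/dL
CrCl = (140 − 83) × 75.1 / (72 × 1.109) = 4280.7 / 79.85 ≈ 53.6 mL/min
CrCl ≈ 54 mL/min → bracket 35–74 mL/min.
60% of 200 mg = 120 mg

120 mg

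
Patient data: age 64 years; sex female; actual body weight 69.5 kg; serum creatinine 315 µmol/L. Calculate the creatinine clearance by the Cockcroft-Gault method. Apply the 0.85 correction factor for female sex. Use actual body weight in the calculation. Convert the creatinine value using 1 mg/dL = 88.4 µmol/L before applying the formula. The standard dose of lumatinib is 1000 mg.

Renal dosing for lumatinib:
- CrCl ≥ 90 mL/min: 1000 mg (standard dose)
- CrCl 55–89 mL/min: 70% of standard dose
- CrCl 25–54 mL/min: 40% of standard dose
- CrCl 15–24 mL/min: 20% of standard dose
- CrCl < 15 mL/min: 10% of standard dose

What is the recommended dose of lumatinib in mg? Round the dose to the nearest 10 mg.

SCr = 315 / 88.4 = 3.563 mg/dL
CrCl = (140 − 64) × 69.5 / (72 × 3.563) × 0.85 = 5282.0 / 256.54 × 0.85 ≈ 17.5 mL/min
CrCl ≈ 17 mL/min → bracket 15–24 mL/min.
20% of 1000 mg = 200 mg

200 mg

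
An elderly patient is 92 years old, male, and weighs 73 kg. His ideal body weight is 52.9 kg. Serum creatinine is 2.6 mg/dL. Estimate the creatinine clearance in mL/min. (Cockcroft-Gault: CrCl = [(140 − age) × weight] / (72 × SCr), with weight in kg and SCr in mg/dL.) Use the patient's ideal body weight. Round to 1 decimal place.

13.6 mL/min

CrCl = (140 − 92) × 52.9 / (72 × 2.6) = 2539.2 / 187.20 ≈ 13.6 mL/min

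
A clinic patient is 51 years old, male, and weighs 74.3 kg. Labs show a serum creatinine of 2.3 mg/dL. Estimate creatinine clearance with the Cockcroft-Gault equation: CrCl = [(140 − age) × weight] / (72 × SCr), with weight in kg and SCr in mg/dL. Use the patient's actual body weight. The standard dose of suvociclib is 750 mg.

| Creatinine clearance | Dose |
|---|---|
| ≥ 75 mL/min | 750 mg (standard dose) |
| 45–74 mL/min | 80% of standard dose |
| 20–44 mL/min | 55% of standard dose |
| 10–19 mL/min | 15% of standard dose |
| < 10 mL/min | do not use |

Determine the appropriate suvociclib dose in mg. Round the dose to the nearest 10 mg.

CrCl = (140 − 51) × 74.3 / (72 × 2.3) = 6612.7 / 165.60 ≈ 39.9 mL/min
CrCl ≈ 40 mL/min → bracket 20–44 mL/min.
55% of 750 mg = 412.5 mg → 410 mg

410 mg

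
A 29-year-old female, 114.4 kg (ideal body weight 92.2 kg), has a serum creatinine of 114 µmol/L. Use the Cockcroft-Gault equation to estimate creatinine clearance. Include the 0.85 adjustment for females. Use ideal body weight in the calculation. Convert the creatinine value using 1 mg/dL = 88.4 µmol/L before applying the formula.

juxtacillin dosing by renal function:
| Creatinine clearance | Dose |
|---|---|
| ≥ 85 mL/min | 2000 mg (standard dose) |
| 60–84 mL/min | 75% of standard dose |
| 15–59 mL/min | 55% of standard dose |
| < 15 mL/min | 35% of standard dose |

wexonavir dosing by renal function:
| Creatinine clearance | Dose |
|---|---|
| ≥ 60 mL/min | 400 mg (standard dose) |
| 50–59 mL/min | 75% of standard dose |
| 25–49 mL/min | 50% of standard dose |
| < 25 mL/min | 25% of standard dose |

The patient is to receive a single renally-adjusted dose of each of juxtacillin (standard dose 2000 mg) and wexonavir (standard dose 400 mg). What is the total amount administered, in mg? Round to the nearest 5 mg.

SCr = 114 / 88.4 = 1.29 mg/dL
CrCl = (140 − 29) × 92.2 / (72 × 1.29) × 0.85 = 10234.2 / 92.88 × 0.85 ≈ 93.7 mL/min
CrCl ≈ 94 mL/min.
juxtacillin: ≥ 85 mL/min → 100% of 2000 mg = 2000 mg.
wexonavir: ≥ 60 mL/min → 100% of 400 mg = 400 mg.
Total = 2000 + 400 = 2400 mg.

2400 mg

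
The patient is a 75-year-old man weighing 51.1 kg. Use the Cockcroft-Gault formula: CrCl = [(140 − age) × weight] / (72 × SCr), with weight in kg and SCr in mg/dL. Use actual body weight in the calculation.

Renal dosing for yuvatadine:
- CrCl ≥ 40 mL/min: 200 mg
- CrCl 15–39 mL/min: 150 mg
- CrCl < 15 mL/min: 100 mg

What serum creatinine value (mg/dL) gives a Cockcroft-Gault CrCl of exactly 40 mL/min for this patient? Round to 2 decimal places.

1.15 mg/dL

Standard dose requires CrCl ≥ 40 mL/min.
Set (140 − 75) × 51.1 / (72 × SCr) = 40
SCr = (140 − 75) × 51.1 / (72 × 40) = 1.153 mg/dL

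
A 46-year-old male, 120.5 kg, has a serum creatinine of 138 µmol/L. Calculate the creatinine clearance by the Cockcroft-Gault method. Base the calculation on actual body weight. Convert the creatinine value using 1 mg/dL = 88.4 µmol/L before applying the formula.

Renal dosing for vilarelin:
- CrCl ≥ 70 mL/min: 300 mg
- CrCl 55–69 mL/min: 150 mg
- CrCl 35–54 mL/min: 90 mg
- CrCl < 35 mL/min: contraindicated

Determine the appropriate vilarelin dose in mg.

SCr = 138 / 88.4 = 1.561 mg/dL
CrCl = (140 − 46) × 120.5 / (72 × 1.561) = 11327.0 / 112.39 ≈ 100.8 mL/min
CrCl ≈ 101 mL/min → bracket ≥ 70 mL/min.
Dose for this bracket: 300 mg.

300 mg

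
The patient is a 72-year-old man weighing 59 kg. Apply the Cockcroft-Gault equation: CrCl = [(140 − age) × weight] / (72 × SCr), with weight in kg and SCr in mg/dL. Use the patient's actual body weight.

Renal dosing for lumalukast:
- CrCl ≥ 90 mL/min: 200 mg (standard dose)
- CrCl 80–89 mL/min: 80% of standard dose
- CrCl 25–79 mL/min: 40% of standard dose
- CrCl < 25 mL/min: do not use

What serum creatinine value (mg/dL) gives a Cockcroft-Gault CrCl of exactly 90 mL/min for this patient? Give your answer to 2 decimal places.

Standard dose requires CrCl ≥ 90 mL/min.
Set (140 − 72) × 59 / (72 × SCr) = 90
SCr = (140 − 72) × 59 / (72 × 90) = 0.619 mg/dL

0.62 mg/dL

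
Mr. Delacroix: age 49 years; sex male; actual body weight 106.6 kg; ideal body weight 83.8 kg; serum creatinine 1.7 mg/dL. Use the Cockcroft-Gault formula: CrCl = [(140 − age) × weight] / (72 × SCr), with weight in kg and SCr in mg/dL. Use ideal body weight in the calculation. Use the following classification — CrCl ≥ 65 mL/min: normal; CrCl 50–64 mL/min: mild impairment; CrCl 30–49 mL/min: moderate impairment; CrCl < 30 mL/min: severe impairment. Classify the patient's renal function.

mild impairment

CrCl = (140 − 49) × 83.8 / (72 × 1.7) = 7625.8 / 122.40 ≈ 62.3 mL/min
62 mL/min falls in the 'mild impairment' range.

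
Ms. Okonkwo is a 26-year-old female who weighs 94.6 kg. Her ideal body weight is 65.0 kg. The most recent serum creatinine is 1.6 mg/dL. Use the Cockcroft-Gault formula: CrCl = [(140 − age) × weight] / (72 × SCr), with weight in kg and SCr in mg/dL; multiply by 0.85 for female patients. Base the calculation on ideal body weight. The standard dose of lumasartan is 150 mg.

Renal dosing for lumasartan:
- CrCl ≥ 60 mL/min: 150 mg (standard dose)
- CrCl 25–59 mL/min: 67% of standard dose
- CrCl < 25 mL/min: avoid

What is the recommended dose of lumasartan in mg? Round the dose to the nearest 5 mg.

100 mg

CrCl = (140 − 26) × 65 / (72 × 1.6) × 0.85 = 7410.0 / 115.20 × 0.85 ≈ 54.7 mL/min
CrCl ≈ 55 mL/min → bracket 25–59 mL/min.
67% of 150 mg = 100.5 mg → 100 mg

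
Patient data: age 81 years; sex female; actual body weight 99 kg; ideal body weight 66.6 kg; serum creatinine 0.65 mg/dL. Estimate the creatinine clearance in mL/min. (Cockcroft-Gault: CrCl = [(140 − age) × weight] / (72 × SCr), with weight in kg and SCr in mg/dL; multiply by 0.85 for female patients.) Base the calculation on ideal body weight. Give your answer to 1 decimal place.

71.4 mL/min

CrCl = (140 − 81) × 66.6 / (72 × 0.65) × 0.85 = 3929.4 / 46.80 × 0.85 ≈ 71.4 mL/min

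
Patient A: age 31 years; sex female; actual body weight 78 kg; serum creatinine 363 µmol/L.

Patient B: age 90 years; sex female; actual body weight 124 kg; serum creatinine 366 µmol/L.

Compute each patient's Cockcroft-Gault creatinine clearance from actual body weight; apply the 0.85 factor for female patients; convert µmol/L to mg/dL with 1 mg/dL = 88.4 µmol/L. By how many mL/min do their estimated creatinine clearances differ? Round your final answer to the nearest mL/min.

Patient A: SCr = 363 / 88.4 = 4.106 mg/dL
Patient A: CrCl = (140 − 31) × 78 / (72 × 4.106) × 0.85 = 8502.0 / 295.63 × 0.85 ≈ 24.4 mL/min
Patient B: SCr = 366 / 88.4 = 4.14 mg/dL
Patient B: CrCl = (140 − 90) × 124 / (72 × 4.14) × 0.85 = 6200.0 / 298.08 × 0.85 ≈ 17.7 mL/min
|24.4 − 17.7| = 6.7 mL/min

7 mL/min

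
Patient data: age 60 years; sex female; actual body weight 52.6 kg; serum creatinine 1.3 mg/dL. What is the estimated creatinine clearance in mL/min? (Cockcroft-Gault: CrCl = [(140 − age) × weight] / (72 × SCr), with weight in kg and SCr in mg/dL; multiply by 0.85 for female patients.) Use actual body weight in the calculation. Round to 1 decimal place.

38.2 mL/min

CrCl = (140 − 60) × 52.6 / (72 × 1.3) × 0.85 = 4208.0 / 93.60 × 0.85 ≈ 38.2 mL/min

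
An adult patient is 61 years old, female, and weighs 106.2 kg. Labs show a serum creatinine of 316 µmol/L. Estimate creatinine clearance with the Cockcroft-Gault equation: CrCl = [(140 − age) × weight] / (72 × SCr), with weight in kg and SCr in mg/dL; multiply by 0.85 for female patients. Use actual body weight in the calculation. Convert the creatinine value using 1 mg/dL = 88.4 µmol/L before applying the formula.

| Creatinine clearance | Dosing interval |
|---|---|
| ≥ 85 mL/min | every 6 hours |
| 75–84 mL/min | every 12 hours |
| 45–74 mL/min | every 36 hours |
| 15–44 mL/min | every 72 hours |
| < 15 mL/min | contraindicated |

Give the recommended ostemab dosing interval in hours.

SCr = 316 / 88.4 = 3.575 mg/dL
CrCl = (140 − 61) × 106.2 / (72 × 3.575) × 0.85 = 8389.8 / 257.40 × 0.85 ≈ 27.7 mL/min
CrCl ≈ 28 mL/min → bracket 15–44 mL/min → every 72 hours.

every 72 hours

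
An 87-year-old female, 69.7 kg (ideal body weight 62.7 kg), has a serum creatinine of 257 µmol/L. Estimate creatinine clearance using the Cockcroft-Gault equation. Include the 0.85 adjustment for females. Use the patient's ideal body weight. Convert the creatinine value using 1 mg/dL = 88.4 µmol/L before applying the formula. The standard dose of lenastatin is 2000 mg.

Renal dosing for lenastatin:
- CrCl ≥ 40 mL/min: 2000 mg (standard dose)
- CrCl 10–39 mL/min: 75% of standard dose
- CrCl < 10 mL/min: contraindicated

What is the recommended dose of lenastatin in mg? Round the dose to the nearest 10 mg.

SCr = 257 / 88.4 = 2.907 mg/dL
CrCl = (140 − 87) × 62.7 / (72 × 2.907) × 0.85 = 3323.1 / 209.30 × 0.85 ≈ 13.5 mL/min
CrCl ≈ 13 mL/min → bracket 10–39 mL/min.
75% of 2000 mg = 1500 mg

1500 mg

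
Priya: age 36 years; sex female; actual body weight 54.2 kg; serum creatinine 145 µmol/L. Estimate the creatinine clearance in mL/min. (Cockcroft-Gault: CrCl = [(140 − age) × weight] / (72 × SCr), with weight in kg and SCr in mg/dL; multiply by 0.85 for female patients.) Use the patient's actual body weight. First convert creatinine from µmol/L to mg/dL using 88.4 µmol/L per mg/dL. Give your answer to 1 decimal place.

SCr = 145 / 88.4 = 1.64 mg/dL
CrCl = (140 − 36) × 54.2 / (72 × 1.64) × 0.85 = 5636.8 / 118.08 × 0.85 ≈ 40.6 mL/min

40.6 mL/min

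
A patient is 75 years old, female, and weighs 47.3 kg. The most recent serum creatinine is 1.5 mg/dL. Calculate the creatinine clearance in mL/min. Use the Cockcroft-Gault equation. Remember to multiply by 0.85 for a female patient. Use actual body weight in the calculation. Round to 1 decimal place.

CrCl = (140 − 75) × 47.3 / (72 × 1.5) × 0.85 = 3074.5 / 108.00 × 0.85 ≈ 24.2 mL/min

24.2 mL/min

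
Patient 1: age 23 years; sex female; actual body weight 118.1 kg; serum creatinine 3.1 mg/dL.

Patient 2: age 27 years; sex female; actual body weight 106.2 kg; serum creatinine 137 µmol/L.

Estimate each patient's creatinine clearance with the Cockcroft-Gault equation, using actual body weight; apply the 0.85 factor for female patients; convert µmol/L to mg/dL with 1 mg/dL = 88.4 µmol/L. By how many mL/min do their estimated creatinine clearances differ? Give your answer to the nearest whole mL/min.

39 mL/min

Patient 1: CrCl = (140 − 23) × 118.1 / (72 × 3.1) × 0.85 = 13817.7 / 223.20 × 0.85 ≈ 52.6 mL/min
Patient 2: SCr = 137 / 88.4 = 1.55 mg/dL
Patient 2: CrCl = (140 − 27) × 106.2 / (72 × 1.55) × 0.85 = 12000.6 / 111.60 × 0.85 ≈ 91.4 mL/min
|52.6 − 91.4| = 38.8 mL/min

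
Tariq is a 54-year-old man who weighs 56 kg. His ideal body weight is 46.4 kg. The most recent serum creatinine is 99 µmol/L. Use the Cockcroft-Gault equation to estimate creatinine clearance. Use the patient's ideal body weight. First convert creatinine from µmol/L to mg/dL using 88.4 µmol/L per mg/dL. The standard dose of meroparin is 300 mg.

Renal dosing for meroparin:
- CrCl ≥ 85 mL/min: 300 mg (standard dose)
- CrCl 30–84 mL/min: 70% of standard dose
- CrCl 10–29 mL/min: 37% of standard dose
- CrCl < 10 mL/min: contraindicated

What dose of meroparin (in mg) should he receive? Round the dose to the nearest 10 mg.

210 mg

SCr = 99 / 88.4 = 1.12 mg/dL
CrCl = (140 − 54) × 46.4 / (72 × 1.12) = 3990.4 / 80.64 ≈ 49.5 mL/min
CrCl ≈ 49 mL/min → bracket 30–84 mL/min.
70% of 300 mg = 210 mg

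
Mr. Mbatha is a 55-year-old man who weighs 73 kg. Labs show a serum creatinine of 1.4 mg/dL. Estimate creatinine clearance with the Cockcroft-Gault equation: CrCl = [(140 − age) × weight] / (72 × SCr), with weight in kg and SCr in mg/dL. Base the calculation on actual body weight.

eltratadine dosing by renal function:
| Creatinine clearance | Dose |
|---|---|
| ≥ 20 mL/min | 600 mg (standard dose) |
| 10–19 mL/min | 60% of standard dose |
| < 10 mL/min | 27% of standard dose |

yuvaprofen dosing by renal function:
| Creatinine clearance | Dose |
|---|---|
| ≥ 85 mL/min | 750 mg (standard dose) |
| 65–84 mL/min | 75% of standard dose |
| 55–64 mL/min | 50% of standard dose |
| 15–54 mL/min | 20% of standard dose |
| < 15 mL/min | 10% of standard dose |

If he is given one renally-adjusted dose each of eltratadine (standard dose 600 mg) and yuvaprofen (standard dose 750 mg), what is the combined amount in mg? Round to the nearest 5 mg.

CrCl = (140 − 55) × 73 / (72 × 1.4) = 6205.0 / 100.80 ≈ 61.6 mL/min
CrCl ≈ 62 mL/min.
eltratadine: ≥ 20 mL/min → 100% of 600 mg = 600 mg.
yuvaprofen: 55–64 mL/min → 50% of 750 mg = 375 mg.
Total = 600 + 375 = 975 mg.

975 mg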